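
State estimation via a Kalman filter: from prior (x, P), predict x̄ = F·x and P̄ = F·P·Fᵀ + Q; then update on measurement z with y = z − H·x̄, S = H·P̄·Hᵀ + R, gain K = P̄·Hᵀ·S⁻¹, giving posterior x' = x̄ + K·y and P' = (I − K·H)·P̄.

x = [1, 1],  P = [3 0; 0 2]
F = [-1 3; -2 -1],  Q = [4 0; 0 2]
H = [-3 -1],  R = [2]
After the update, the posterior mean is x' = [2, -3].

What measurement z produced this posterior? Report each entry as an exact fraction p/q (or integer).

z = [-3]

x̄ = F·x = [2, -3]
P̄ = F·P·Fᵀ + Q = [25 0; 0 16]
S = H·P̄·Hᵀ + R = [243]
K = P̄·Hᵀ·S⁻¹ = [-25/81; -16/243]
x' − x̄ = [0, 0] = K·y
y = (KᵀK)⁻¹·Kᵀ·(x' − x̄) = [0]
z = y + H·x̄ = [0] + [-3] = [-3]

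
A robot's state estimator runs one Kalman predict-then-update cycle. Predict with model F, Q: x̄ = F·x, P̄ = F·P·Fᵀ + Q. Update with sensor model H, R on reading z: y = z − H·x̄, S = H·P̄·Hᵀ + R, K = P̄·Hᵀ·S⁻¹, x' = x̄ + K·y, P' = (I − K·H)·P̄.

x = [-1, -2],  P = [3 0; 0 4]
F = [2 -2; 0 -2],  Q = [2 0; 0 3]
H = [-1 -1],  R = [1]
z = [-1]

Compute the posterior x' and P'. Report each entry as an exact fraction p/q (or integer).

x' = [-33/41, 153/82]
P' = [172/41 -149/41; -149/41 333/82]

x̄ = F·x = [2, 4]
P̄ = F·P·Fᵀ + Q = [30 16; 16 19]
y = z − H·x̄ = [5]
S = H·P̄·Hᵀ + R = [82]
K = P̄·Hᵀ·S⁻¹ = [-23/41; -35/82]
x' = x̄ + K·y = [-33/41, 153/82]
P' = (I − K·H)·P̄ = [172/41 -149/41; -149/41 333/82]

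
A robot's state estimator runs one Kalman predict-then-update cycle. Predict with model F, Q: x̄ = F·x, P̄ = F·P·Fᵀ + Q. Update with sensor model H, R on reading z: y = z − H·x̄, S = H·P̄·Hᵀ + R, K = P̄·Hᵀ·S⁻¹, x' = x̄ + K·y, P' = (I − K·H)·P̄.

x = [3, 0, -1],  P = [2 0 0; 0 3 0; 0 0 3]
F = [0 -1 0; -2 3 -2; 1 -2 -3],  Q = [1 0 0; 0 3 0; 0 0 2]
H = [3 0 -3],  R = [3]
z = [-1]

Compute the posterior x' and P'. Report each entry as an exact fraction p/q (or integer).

x̄ = F·x = [0, -4, 6]
P̄ = F·P·Fᵀ + Q = [4 -9 6; -9 50 -4; 6 -4 43]
y = z − H·x̄ = [17]
S = H·P̄·Hᵀ + R = [318]
K = P̄·Hᵀ·S⁻¹ = [-1/53; -5/106; -37/106]
x' = x̄ + K·y = [-17/53, -509/106, 7/106]
P' = (I − K·H)·P̄ = [206/53 -492/53 207/53; -492/53 5225/106 -979/106; 207/53 -979/106 451/106]

x' = [-17/53, -509/106, 7/106]
P' = [206/53 -492/53 207/53; -492/53 5225/106 -979/106; 207/53 -979/106 451/106]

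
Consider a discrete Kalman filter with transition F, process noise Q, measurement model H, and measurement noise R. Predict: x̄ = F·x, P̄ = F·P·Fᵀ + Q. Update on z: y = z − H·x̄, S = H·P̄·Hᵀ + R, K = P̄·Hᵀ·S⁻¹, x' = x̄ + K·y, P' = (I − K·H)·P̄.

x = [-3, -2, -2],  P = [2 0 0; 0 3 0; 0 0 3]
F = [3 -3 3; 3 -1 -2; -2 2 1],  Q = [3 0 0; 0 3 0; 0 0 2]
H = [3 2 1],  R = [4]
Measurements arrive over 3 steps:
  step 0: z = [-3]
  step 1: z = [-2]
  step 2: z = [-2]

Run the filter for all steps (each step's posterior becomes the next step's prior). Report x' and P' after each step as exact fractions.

step 0: x' = [27/367, 24/367, -1290/367], P' = [2883/367 -5022/367 1839/367; -5022/367 20799/734 -5583/367; 1839/367 -5583/367 5477/367]
step 1: x' = [-10546284/2405513, 20550458/2405513, -3897658/656049], P' = [41424549/2405513 -81615858/2405513 3828339/218683; -81615858/2405513 171135550/2405513 -8793246/218683; 3828339/218683 -8793246/218683 17966657/656049]
step 2: x' = [-2354637164/1651569219, 9268198066/4954707657, -2462802686/1651569219], P' = [85414921627/6606276876 -488592085031/19818830628 78186997669/6606276876; -488592085031/19818830628 3038410277863/59456491884 -554301650753/19818830628; 78186997669/6606276876 -554301650753/19818830628 131597190235/6606276876]

step 0: x̄ = F·x = [-9, -3, 0]
step 0: P̄ = F·P·Fᵀ + Q = [75 9 -21; 9 36 -24; -21 -24 25]
step 0: y = z − H·x̄ = [30]
step 0: S = H·P̄·Hᵀ + R = [734]
step 0: K = P̄·Hᵀ·S⁻¹ = [111/367; 75/734; -43/367]
step 0: x' = x̄ + K·y = [27/367, 24/367, -1290/367]
step 0: P' = (I − K·H)·P̄ = [2883/367 -5022/367 1839/367; -5022/367 20799/734 -5583/367; 1839/367 -5583/367 5477/367]
step 1: x̄ = F·x = [-3861/367, 2637/367, -1296/367]
step 1: P̄ = F·P·Fᵀ + Q = [787857/734 146631/734 -145794/367; 146631/734 90175/734 -48439/367; -145794/367 -48439/367 69829/367]
step 1: y = z − H·x̄ = [6871/367]
step 1: S = H·P̄·Hᵀ + R = [7216539/734]
step 1: K = P̄·Hᵀ·S⁻¹ = [788415/2405513; 174455/2405513; -84442/656049]
step 1: x' = x̄ + K·y = [-10546284/2405513, 20550458/2405513, -3897658/656049]
step 1: P' = (I − K·H)·P̄ = [41424549/2405513 -81615858/2405513 3828339/218683; -81615858/2405513 171135550/2405513 -8793246/218683; 3828339/218683 -8793246/218683 17966657/656049]
step 2: x̄ = F·x = [-136164464/2405513, -70819454/7216539, 143706214/7216539]
step 2: P̄ = F·P·Fᵀ + Q = [6481316385/2405513 1306509502/2405513 -2473629968/2405513; 1306509502/2405513 1236406726/7216539 -1791270329/7216539; -2473629968/2405513 -1791270329/7216539 3055518865/7216539]
step 2: y = z − H·x̄ = [402993264/2405513]
step 2: S = H·P̄·Hᵀ + R = [59456491884/2405513]
step 2: K = P̄·Hᵀ·S⁻¹ = [6527779397/19818830628; 4146709547/59456491884; -2532187945/19818830628]
step 2: x' = x̄ + K·y = [-2354637164/1651569219, 9268198066/4954707657, -2462802686/1651569219]
step 2: P' = (I − K·H)·P̄ = [85414921627/6606276876 -488592085031/19818830628 78186997669/6606276876; -488592085031/19818830628 3038410277863/59456491884 -554301650753/19818830628; 78186997669/6606276876 -554301650753/19818830628 131597190235/6606276876]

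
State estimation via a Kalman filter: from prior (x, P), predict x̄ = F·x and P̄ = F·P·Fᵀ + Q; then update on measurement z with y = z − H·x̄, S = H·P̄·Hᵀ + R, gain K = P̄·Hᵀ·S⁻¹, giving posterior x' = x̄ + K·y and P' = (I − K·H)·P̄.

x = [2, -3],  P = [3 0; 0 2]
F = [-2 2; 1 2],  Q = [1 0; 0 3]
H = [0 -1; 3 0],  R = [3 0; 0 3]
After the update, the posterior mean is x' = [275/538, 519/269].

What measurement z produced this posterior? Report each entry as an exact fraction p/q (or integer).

z = [-3, 2]

x̄ = F·x = [-10, -4]
P̄ = F·P·Fᵀ + Q = [21 2; 2 14]
S = H·P̄·Hᵀ + R = [17 -6; -6 192]
K = P̄·Hᵀ·S⁻¹ = [-1/538 353/1076; -221/269 3/538]
x' − x̄ = [5655/538, 1595/269] = K·y
y = (KᵀK)⁻¹·Kᵀ·(x' − x̄) = [-7, 32]
z = y + H·x̄ = [-7, 32] + [4, -30] = [-3, 2]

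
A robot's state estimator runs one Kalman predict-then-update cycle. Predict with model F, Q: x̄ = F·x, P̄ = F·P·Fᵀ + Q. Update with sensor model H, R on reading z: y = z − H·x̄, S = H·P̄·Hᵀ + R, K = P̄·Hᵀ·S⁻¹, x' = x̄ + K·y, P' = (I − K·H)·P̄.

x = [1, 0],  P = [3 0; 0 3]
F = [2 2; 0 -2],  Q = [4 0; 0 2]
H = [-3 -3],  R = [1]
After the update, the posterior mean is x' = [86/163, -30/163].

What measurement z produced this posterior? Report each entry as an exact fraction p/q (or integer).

z = [-1]

x̄ = F·x = [2, 0]
P̄ = F·P·Fᵀ + Q = [28 -12; -12 14]
S = H·P̄·Hᵀ + R = [163]
K = P̄·Hᵀ·S⁻¹ = [-48/163; -6/163]
x' − x̄ = [-240/163, -30/163] = K·y
y = (KᵀK)⁻¹·Kᵀ·(x' − x̄) = [5]
z = y + H·x̄ = [5] + [-6] = [-1]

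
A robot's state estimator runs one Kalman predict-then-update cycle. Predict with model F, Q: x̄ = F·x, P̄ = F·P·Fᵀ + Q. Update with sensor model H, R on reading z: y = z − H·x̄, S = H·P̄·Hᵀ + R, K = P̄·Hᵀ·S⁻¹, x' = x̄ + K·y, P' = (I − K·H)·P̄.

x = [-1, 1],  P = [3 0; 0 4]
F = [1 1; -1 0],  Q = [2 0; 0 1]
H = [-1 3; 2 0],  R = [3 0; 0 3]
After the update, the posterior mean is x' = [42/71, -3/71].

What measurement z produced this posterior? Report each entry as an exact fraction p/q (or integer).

z = [-1, 1]

x̄ = F·x = [0, 1]
P̄ = F·P·Fᵀ + Q = [9 -3; -3 4]
S = H·P̄·Hᵀ + R = [66 -36; -36 39]
K = P̄·Hᵀ·S⁻¹ = [-3/71 30/71; 41/142 8/71]
x' − x̄ = [42/71, -74/71] = K·y
y = (KᵀK)⁻¹·Kᵀ·(x' − x̄) = [-4, 1]
z = y + H·x̄ = [-4, 1] + [3, 0] = [-1, 1]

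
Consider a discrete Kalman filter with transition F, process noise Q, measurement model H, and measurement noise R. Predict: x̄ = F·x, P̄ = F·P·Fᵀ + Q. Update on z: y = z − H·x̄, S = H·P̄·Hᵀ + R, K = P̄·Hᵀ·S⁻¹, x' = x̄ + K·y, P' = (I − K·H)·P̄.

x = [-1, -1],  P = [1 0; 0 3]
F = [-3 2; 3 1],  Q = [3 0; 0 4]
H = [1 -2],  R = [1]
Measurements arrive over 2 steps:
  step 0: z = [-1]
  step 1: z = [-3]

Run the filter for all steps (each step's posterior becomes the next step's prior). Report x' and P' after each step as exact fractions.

step 0: x' = [-199/101, -54/101], P' = [1524/101 747/101; 747/101 391/101]
step 1: x' = [13413/62732, 100281/62732], P' = [457091/125464 214543/125464; 214543/125464 131611/125464]

step 0: x̄ = F·x = [1, -4]
step 0: P̄ = F·P·Fᵀ + Q = [24 -3; -3 16]
step 0: y = z − H·x̄ = [-10]
step 0: S = H·P̄·Hᵀ + R = [101]
step 0: K = P̄·Hᵀ·S⁻¹ = [30/101; -35/101]
step 0: x' = x̄ + K·y = [-199/101, -54/101]
step 0: P' = (I − K·H)·P̄ = [1524/101 747/101; 747/101 391/101]
step 1: x̄ = F·x = [489/101, -651/101]
step 1: P̄ = F·P·Fᵀ + Q = [6619/101 -10693/101; -10693/101 18993/101]
step 1: y = z − H·x̄ = [-2094/101]
step 1: S = H·P̄·Hᵀ + R = [125464/101]
step 1: K = P̄·Hᵀ·S⁻¹ = [28005/125464; -48679/125464]
step 1: x' = x̄ + K·y = [13413/62732, 100281/62732]
step 1: P' = (I − K·H)·P̄ = [457091/125464 214543/125464; 214543/125464 131611/125464]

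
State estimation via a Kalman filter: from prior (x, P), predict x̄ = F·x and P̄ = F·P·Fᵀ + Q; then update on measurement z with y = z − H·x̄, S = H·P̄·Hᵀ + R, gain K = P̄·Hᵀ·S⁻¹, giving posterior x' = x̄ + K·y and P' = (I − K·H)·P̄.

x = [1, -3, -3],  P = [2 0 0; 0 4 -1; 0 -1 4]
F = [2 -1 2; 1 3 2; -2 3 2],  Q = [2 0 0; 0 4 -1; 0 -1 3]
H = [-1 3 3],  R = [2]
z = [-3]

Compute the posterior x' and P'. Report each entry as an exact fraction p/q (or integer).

x̄ = F·x = [-1, -14, -17]
P̄ = F·P·Fᵀ + Q = [34 4 -8; 4 46 35; -8 35 51]
y = z − H·x̄ = [89]
S = H·P̄·Hᵀ + R = [1563]
K = P̄·Hᵀ·S⁻¹ = [-46/1563; 239/1563; 266/1563]
x' = x̄ + K·y = [-5657/1563, -611/1563, -2897/1563]
P' = (I − K·H)·P̄ = [51026/1563 17246/1563 -268/1563; 17246/1563 14777/1563 -8869/1563; -268/1563 -8869/1563 8957/1563]

x' = [-5657/1563, -611/1563, -2897/1563]
P' = [51026/1563 17246/1563 -268/1563; 17246/1563 14777/1563 -8869/1563; -268/1563 -8869/1563 8957/1563]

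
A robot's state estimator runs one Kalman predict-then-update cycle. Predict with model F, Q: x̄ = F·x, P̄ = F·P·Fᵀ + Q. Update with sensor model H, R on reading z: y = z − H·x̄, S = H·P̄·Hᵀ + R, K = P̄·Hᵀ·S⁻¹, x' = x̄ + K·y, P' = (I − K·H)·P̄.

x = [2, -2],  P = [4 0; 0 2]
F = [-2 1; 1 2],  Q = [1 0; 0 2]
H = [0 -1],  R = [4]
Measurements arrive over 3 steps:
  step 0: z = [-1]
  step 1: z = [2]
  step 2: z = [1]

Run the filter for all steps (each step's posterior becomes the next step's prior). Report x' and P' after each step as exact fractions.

step 0: x̄ = F·x = [-6, -2]
step 0: P̄ = F·P·Fᵀ + Q = [19 -4; -4 14]
step 0: y = z − H·x̄ = [-3]
step 0: S = H·P̄·Hᵀ + R = [18]
step 0: K = P̄·Hᵀ·S⁻¹ = [2/9; -7/9]
step 0: x' = x̄ + K·y = [-20/3, 1/3]
step 0: P' = (I − K·H)·P̄ = [163/9 -8/9; -8/9 28/9]
step 1: x̄ = F·x = [41/3, -6]
step 1: P̄ = F·P·Fᵀ + Q = [721/9 -82/3; -82/3 29]
step 1: y = z − H·x̄ = [-4]
step 1: S = H·P̄·Hᵀ + R = [33]
step 1: K = P̄·Hᵀ·S⁻¹ = [82/99; -29/33]
step 1: x' = x̄ + K·y = [1025/99, -82/33]
step 1: P' = (I − K·H)·P̄ = [17069/297 -328/99; -328/99 116/33]
step 2: x̄ = F·x = [-2296/99, 533/99]
step 2: P̄ = F·P·Fᵀ + Q = [73553/297 -29098/297; -29098/297 17903/297]
step 2: y = z − H·x̄ = [632/99]
step 2: S = H·P̄·Hᵀ + R = [19091/297]
step 2: K = P̄·Hᵀ·S⁻¹ = [29098/19091; -17903/19091]
step 2: x' = x̄ + K·y = [-257000/19091, -11507/19091]
step 2: P' = (I − K·H)·P̄ = [1877127/19091 -116392/19091; -116392/19091 71612/19091]

step 0: x' = [-20/3, 1/3], P' = [163/9 -8/9; -8/9 28/9]
step 1: x' = [1025/99, -82/33], P' = [17069/297 -328/99; -328/99 116/33]
step 2: x' = [-257000/19091, -11507/19091], P' = [1877127/19091 -116392/19091; -116392/19091 71612/19091]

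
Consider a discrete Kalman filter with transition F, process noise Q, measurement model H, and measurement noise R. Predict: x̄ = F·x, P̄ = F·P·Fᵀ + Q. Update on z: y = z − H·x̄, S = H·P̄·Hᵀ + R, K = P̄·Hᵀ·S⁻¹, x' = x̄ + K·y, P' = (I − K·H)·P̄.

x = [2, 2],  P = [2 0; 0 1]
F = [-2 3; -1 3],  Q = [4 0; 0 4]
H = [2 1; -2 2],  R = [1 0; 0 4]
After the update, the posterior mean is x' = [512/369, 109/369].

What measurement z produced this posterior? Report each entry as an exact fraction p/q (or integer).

x̄ = F·x = [2, 4]
P̄ = F·P·Fᵀ + Q = [21 13; 13 15]
S = H·P̄·Hᵀ + R = [152 -28; -28 44]
K = P̄·Hᵀ·S⁻¹ = [493/1476 -223/1476; 479/1476 439/1476]
x' − x̄ = [-226/369, -1367/369] = K·y
y = (KᵀK)⁻¹·Kᵀ·(x' − x̄) = [-5, -7]
z = y + H·x̄ = [-5, -7] + [8, 4] = [3, -3]

z = [3, -3]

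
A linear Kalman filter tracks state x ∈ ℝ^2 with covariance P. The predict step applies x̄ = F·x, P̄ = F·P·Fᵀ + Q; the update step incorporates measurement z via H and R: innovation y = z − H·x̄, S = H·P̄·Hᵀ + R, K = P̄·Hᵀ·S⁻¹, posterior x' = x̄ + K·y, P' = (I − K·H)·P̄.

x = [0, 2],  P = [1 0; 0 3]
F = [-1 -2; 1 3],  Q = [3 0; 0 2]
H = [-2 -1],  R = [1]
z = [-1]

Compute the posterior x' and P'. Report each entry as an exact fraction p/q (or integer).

x̄ = F·x = [-4, 6]
P̄ = F·P·Fᵀ + Q = [16 -19; -19 30]
y = z − H·x̄ = [-3]
S = H·P̄·Hᵀ + R = [19]
K = P̄·Hᵀ·S⁻¹ = [-13/19; 8/19]
x' = x̄ + K·y = [-37/19, 90/19]
P' = (I − K·H)·P̄ = [135/19 -257/19; -257/19 506/19]

x' = [-37/19, 90/19]
P' = [135/19 -257/19; -257/19 506/19]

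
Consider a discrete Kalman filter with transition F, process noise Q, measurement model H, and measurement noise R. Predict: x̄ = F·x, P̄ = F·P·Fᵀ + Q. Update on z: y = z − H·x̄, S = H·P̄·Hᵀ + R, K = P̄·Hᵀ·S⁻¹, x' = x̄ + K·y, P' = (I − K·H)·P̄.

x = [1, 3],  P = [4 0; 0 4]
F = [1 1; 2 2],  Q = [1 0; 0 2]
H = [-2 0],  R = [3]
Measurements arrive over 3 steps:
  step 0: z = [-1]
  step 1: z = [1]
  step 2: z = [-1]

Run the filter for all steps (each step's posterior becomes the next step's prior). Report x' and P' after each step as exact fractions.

step 0: x' = [10/13, 88/39], P' = [9/13 16/13; 16/13 302/39]
step 1: x' = [-574/1973, -48/1973], P' = [1392/1973 2550/1973; 2550/1973 15846/1973]
step 2: x' = [46756/103163, 80644/103163], P' = [72933/103163 134028/103163; 134028/103163 831790/103163]

step 0: x̄ = F·x = [4, 8]
step 0: P̄ = F·P·Fᵀ + Q = [9 16; 16 34]
step 0: y = z − H·x̄ = [7]
step 0: S = H·P̄·Hᵀ + R = [39]
step 0: K = P̄·Hᵀ·S⁻¹ = [-6/13; -32/39]
step 0: x' = x̄ + K·y = [10/13, 88/39]
step 0: P' = (I − K·H)·P̄ = [9/13 16/13; 16/13 302/39]
step 1: x̄ = F·x = [118/39, 236/39]
step 1: P̄ = F·P·Fᵀ + Q = [464/39 850/39; 850/39 1778/39]
step 1: y = z − H·x̄ = [275/39]
step 1: S = H·P̄·Hᵀ + R = [1973/39]
step 1: K = P̄·Hᵀ·S⁻¹ = [-928/1973; -1700/1973]
step 1: x' = x̄ + K·y = [-574/1973, -48/1973]
step 1: P' = (I − K·H)·P̄ = [1392/1973 2550/1973; 2550/1973 15846/1973]
step 2: x̄ = F·x = [-622/1973, -1244/1973]
step 2: P̄ = F·P·Fᵀ + Q = [24311/1973 44676/1973; 44676/1973 93298/1973]
step 2: y = z − H·x̄ = [-3217/1973]
step 2: S = H·P̄·Hᵀ + R = [103163/1973]
step 2: K = P̄·Hᵀ·S⁻¹ = [-48622/103163; -89352/103163]
step 2: x' = x̄ + K·y = [46756/103163, 80644/103163]
step 2: P' = (I − K·H)·P̄ = [72933/103163 134028/103163; 134028/103163 831790/103163]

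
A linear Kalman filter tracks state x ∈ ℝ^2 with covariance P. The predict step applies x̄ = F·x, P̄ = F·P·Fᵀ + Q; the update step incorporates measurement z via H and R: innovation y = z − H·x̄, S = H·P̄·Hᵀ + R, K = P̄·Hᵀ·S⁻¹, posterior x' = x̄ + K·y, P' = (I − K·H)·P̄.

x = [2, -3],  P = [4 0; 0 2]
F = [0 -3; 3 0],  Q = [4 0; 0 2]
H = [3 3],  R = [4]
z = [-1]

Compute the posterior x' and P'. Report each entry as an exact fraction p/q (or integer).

x̄ = F·x = [9, 6]
P̄ = F·P·Fᵀ + Q = [22 0; 0 38]
y = z − H·x̄ = [-46]
S = H·P̄·Hᵀ + R = [544]
K = P̄·Hᵀ·S⁻¹ = [33/272; 57/272]
x' = x̄ + K·y = [465/136, -495/136]
P' = (I − K·H)·P̄ = [1903/136 -1881/136; -1881/136 1919/136]

x' = [465/136, -495/136]
P' = [1903/136 -1881/136; -1881/136 1919/136]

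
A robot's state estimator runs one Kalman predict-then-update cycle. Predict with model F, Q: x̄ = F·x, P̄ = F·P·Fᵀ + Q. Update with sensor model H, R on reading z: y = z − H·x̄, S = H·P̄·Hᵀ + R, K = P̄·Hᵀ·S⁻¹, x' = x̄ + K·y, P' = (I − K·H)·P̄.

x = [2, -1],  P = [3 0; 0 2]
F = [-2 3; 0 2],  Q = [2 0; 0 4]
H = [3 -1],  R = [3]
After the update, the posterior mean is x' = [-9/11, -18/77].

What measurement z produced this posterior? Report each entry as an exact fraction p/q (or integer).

z = [-2]

x̄ = F·x = [-7, -2]
P̄ = F·P·Fᵀ + Q = [32 12; 12 12]
S = H·P̄·Hᵀ + R = [231]
K = P̄·Hᵀ·S⁻¹ = [4/11; 8/77]
x' − x̄ = [68/11, 136/77] = K·y
y = (KᵀK)⁻¹·Kᵀ·(x' − x̄) = [17]
z = y + H·x̄ = [17] + [-19] = [-2]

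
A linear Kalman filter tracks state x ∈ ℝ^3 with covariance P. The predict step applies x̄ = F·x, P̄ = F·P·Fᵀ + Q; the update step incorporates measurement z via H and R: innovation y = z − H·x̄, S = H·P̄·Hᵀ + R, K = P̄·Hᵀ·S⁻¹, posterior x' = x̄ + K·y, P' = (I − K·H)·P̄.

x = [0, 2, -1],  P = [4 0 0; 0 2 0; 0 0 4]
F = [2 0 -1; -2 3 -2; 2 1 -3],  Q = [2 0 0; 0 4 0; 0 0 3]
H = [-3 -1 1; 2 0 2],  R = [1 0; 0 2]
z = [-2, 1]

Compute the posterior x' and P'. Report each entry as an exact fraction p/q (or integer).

x' = [-4593/3902, 14159/1951, 13167/7804]
P' = [5947/1951 -23238/1951 -11309/3902; -23238/1951 93638/1951 23053/1951; -11309/3902 23053/1951 25317/7804]

x̄ = F·x = [1, 8, 5]
P̄ = F·P·Fᵀ + Q = [22 -8 28; -8 54 14; 28 14 57]
y = z − H·x̄ = [4, -11]
S = H·P̄·Hᵀ + R = [66 -142; -142 542]
K = P̄·Hᵀ·S⁻¹ = [-515/3902 585/3902; -871/1951 -185/1951; 959/7804 2699/7804]
x' = x̄ + K·y = [-4593/3902, 14159/1951, 13167/7804]
P' = (I − K·H)·P̄ = [5947/1951 -23238/1951 -11309/3902; -23238/1951 93638/1951 23053/1951; -11309/3902 23053/1951 25317/7804]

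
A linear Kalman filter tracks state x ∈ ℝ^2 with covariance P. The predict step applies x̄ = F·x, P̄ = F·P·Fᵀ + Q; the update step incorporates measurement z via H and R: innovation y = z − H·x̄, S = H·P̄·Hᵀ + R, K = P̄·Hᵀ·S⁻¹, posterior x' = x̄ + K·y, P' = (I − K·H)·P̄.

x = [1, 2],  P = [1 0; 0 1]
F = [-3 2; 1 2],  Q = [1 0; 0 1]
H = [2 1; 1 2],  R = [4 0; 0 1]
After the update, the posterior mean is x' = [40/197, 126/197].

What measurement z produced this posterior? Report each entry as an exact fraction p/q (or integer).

x̄ = F·x = [1, 5]
P̄ = F·P·Fᵀ + Q = [14 1; 1 6]
S = H·P̄·Hᵀ + R = [70 45; 45 43]
K = P̄·Hᵀ·S⁻¹ = [527/985 -37/197; -241/985 110/197]
x' − x̄ = [-157/197, -859/197] = K·y
y = (KᵀK)⁻¹·Kᵀ·(x' − x̄) = [-5, -10]
z = y + H·x̄ = [-5, -10] + [7, 11] = [2, 1]

z = [2, 1]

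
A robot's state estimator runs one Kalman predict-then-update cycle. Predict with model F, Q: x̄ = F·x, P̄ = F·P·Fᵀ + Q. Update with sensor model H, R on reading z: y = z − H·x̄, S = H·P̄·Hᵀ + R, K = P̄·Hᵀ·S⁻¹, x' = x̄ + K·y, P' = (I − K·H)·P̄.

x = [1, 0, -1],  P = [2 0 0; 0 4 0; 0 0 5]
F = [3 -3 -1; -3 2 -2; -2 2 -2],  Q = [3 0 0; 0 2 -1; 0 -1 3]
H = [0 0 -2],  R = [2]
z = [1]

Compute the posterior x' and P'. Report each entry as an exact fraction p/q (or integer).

x̄ = F·x = [4, -1, 0]
P̄ = F·P·Fᵀ + Q = [62 -32 -26; -32 56 47; -26 47 47]
y = z − H·x̄ = [1]
S = H·P̄·Hᵀ + R = [190]
K = P̄·Hᵀ·S⁻¹ = [26/95; -47/95; -47/95]
x' = x̄ + K·y = [406/95, -142/95, -47/95]
P' = (I − K·H)·P̄ = [4538/95 -596/95 -26/95; -596/95 902/95 47/95; -26/95 47/95 47/95]

x' = [406/95, -142/95, -47/95]
P' = [4538/95 -596/95 -26/95; -596/95 902/95 47/95; -26/95 47/95 47/95]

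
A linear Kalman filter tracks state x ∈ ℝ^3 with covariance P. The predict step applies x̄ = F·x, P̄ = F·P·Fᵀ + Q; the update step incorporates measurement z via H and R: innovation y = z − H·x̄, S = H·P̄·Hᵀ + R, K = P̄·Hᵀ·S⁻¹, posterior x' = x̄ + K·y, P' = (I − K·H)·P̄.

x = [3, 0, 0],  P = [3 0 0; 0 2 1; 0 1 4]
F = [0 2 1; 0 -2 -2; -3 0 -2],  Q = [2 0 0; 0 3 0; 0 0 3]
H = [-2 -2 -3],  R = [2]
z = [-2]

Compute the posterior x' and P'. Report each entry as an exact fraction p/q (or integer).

x̄ = F·x = [0, 0, -9]
P̄ = F·P·Fᵀ + Q = [18 -22 -12; -22 35 20; -12 20 46]
y = z − H·x̄ = [-29]
S = H·P̄·Hᵀ + R = [548]
K = P̄·Hᵀ·S⁻¹ = [11/137; -43/274; -77/274]
x' = x̄ + K·y = [-319/137, 1247/274, -233/274]
P' = (I − K·H)·P̄ = [1982/137 -2068/137 50/137; -2068/137 2946/137 -571/137; 50/137 -571/137 373/137]

x' = [-319/137, 1247/274, -233/274]
P' = [1982/137 -2068/137 50/137; -2068/137 2946/137 -571/137; 50/137 -571/137 373/137]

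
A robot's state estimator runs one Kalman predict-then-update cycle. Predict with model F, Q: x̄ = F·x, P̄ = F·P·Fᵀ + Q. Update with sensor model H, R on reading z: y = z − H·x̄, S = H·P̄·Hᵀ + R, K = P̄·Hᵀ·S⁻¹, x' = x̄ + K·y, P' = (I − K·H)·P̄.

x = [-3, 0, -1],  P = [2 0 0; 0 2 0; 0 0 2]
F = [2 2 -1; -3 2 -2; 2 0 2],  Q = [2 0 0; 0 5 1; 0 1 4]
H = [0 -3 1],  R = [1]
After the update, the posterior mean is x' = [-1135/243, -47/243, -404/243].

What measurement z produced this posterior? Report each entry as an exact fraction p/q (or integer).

x̄ = F·x = [-5, 11, -8]
P̄ = F·P·Fᵀ + Q = [20 0 4; 0 39 -19; 4 -19 20]
S = H·P̄·Hᵀ + R = [486]
K = P̄·Hᵀ·S⁻¹ = [2/243; -68/243; 77/486]
x' − x̄ = [80/243, -2720/243, 1540/243] = K·y
y = (KᵀK)⁻¹·Kᵀ·(x' − x̄) = [40]
z = y + H·x̄ = [40] + [-41] = [-1]

z = [-1]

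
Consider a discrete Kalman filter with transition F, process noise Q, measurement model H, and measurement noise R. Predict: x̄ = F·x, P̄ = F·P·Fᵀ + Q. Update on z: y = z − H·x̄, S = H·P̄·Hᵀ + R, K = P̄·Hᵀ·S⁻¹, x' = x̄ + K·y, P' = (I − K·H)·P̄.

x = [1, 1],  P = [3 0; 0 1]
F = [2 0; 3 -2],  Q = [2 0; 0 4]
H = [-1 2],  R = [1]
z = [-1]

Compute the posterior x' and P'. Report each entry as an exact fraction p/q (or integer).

x̄ = F·x = [2, 1]
P̄ = F·P·Fᵀ + Q = [14 18; 18 35]
y = z − H·x̄ = [-1]
S = H·P̄·Hᵀ + R = [83]
K = P̄·Hᵀ·S⁻¹ = [22/83; 52/83]
x' = x̄ + K·y = [144/83, 31/83]
P' = (I − K·H)·P̄ = [678/83 350/83; 350/83 201/83]

x' = [144/83, 31/83]
P' = [678/83 350/83; 350/83 201/83]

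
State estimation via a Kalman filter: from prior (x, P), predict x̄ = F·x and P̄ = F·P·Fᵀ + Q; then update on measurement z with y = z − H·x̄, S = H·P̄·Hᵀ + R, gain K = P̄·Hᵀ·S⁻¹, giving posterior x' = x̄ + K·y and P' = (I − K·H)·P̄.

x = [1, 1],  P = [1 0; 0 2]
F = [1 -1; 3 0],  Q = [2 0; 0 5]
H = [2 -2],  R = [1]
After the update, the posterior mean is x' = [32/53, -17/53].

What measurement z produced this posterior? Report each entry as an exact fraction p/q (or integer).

x̄ = F·x = [0, 3]
P̄ = F·P·Fᵀ + Q = [5 3; 3 14]
S = H·P̄·Hᵀ + R = [53]
K = P̄·Hᵀ·S⁻¹ = [4/53; -22/53]
x' − x̄ = [32/53, -176/53] = K·y
y = (KᵀK)⁻¹·Kᵀ·(x' − x̄) = [8]
z = y + H·x̄ = [8] + [-6] = [2]

z = [2]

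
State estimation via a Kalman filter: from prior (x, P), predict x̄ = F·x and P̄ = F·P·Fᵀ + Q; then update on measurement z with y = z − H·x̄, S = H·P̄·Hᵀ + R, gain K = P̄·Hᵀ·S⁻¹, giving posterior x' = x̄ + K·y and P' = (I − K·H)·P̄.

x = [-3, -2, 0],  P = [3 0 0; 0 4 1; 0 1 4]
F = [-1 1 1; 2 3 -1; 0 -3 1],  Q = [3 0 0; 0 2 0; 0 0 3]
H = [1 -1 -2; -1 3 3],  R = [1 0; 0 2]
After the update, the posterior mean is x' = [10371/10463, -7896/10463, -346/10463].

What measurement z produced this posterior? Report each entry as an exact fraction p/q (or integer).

x̄ = F·x = [1, -12, 6]
P̄ = F·P·Fᵀ + Q = [16 4 -10; 4 48 -34; -10 -34 37]
S = H·P̄·Hᵀ + R = [109 -110; -110 207]
K = P̄·Hᵀ·S⁻¹ = [2884/10463 -186/10463; 9148/10463 6782/10463; -8260/10463 -3429/10463]
x' − x̄ = [-92/10463, 117660/10463, -63124/10463] = K·y
y = (KᵀK)⁻¹·Kᵀ·(x' − x̄) = [1, 16]
z = y + H·x̄ = [1, 16] + [1, -19] = [2, -3]

z = [2, -3]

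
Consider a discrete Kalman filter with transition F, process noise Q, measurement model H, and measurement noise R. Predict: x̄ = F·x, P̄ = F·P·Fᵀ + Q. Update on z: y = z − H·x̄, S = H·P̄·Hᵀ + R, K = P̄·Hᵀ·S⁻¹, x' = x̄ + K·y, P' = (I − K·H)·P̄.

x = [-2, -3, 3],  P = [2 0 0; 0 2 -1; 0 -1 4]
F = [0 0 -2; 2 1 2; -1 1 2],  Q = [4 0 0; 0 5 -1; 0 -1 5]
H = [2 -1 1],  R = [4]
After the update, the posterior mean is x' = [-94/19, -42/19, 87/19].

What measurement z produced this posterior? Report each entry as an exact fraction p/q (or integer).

z = [-3]

x̄ = F·x = [-6, -1, 5]
P̄ = F·P·Fᵀ + Q = [20 -14 -14; -14 27 9; -14 9 21]
S = H·P̄·Hᵀ + R = [114]
K = P̄·Hᵀ·S⁻¹ = [20/57; -23/57; -8/57]
x' − x̄ = [20/19, -23/19, -8/19] = K·y
y = (KᵀK)⁻¹·Kᵀ·(x' − x̄) = [3]
z = y + H·x̄ = [3] + [-6] = [-3]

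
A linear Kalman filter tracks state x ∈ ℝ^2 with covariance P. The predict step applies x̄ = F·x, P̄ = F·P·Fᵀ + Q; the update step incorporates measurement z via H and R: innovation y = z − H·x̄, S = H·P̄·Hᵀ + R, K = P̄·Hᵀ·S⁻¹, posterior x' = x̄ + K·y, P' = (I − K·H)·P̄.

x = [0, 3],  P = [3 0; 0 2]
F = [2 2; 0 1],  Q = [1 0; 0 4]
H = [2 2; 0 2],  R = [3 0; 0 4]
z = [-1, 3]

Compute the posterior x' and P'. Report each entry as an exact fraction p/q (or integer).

x̄ = F·x = [6, 3]
P̄ = F·P·Fᵀ + Q = [21 4; 4 6]
y = z − H·x̄ = [-19, -3]
S = H·P̄·Hᵀ + R = [143 40; 40 28]
K = P̄·Hᵀ·S⁻¹ = [270/601 -214/601; 20/601 229/601]
x' = x̄ + K·y = [-882/601, 736/601]
P' = (I − K·H)·P̄ = [833/601 -428/601; -428/601 458/601]

x' = [-882/601, 736/601]
P' = [833/601 -428/601; -428/601 458/601]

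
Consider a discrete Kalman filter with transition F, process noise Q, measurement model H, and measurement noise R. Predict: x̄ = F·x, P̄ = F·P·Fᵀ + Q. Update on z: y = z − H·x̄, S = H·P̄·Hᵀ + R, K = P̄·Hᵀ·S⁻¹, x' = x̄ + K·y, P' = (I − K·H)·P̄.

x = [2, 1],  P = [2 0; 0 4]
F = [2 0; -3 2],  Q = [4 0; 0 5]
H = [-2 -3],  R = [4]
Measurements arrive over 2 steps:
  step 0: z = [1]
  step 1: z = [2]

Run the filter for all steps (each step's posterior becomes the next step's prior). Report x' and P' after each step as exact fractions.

step 0: x' = [1000/259, -757/259], P' = [2964/259 -1992/259; -1992/259 1452/259]
step 1: x' = [235408/262727, -4714/3599], P' = [2848300/262727 -26952/3599; -26952/3599 20188/3599]

step 0: x̄ = F·x = [4, -4]
step 0: P̄ = F·P·Fᵀ + Q = [12 -12; -12 39]
step 0: y = z − H·x̄ = [-3]
step 0: S = H·P̄·Hᵀ + R = [259]
step 0: K = P̄·Hᵀ·S⁻¹ = [12/259; -93/259]
step 0: x' = x̄ + K·y = [1000/259, -757/259]
step 0: P' = (I − K·H)·P̄ = [2964/259 -1992/259; -1992/259 1452/259]
step 1: x̄ = F·x = [2000/259, -122/7]
step 1: P̄ = F·P·Fᵀ + Q = [12892/259 -696/7; -696/7 1559/7]
step 1: y = z − H·x̄ = [-9024/259]
step 1: S = H·P̄·Hᵀ + R = [262727/259]
step 1: K = P̄·Hᵀ·S⁻¹ = [51472/262727; -1665/3599]
step 1: x' = x̄ + K·y = [235408/262727, -4714/3599]
step 1: P' = (I − K·H)·P̄ = [2848300/262727 -26952/3599; -26952/3599 20188/3599]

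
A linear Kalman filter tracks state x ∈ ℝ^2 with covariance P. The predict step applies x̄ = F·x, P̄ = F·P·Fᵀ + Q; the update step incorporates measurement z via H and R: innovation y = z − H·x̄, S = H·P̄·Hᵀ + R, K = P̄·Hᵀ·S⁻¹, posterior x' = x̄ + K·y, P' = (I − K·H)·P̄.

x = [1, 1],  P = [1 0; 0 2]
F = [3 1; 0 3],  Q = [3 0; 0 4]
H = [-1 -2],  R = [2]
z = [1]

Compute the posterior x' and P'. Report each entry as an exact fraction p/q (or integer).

x' = [113/64, -83/64]
P' = [279/32 -133/32; -133/32 79/32]

x̄ = F·x = [4, 3]
P̄ = F·P·Fᵀ + Q = [14 6; 6 22]
y = z − H·x̄ = [11]
S = H·P̄·Hᵀ + R = [128]
K = P̄·Hᵀ·S⁻¹ = [-13/64; -25/64]
x' = x̄ + K·y = [113/64, -83/64]
P' = (I − K·H)·P̄ = [279/32 -133/32; -133/32 79/32]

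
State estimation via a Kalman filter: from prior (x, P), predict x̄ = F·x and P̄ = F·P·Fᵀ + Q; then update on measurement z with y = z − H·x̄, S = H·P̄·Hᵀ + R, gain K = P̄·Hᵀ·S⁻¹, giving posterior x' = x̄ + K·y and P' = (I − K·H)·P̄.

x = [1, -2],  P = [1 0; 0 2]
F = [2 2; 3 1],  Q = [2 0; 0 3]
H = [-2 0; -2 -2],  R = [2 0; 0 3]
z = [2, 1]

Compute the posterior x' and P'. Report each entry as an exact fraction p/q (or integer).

x' = [-398/349, 257/349]
P' = [142/349 -118/349; -118/349 334/349]

x̄ = F·x = [-2, 1]
P̄ = F·P·Fᵀ + Q = [14 10; 10 14]
y = z − H·x̄ = [-2, -1]
S = H·P̄·Hᵀ + R = [58 96; 96 195]
K = P̄·Hᵀ·S⁻¹ = [-142/349 -16/349; 118/349 -144/349]
x' = x̄ + K·y = [-398/349, 257/349]
P' = (I − K·H)·P̄ = [142/349 -118/349; -118/349 334/349]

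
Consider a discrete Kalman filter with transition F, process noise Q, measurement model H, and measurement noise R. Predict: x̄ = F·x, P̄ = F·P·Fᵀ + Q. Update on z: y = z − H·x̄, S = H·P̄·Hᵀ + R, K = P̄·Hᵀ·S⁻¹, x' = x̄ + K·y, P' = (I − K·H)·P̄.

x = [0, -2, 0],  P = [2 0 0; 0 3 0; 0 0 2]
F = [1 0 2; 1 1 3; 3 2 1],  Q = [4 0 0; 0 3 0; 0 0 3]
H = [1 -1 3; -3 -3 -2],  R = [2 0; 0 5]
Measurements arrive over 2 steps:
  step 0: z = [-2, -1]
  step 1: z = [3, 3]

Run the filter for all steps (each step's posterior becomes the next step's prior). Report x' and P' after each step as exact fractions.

step 0: x' = [175060/139033, -23258/139033, -160524/139033], P' = [481866/139033 -279982/139033 -260516/139033; -279982/139033 221030/139033 154968/139033; -260516/139033 154968/139033 167082/139033]
step 1: x' = [-2391680454/3054671071, -2781502400/3054671071, 3010576467/3054671071], P' = [7865898058/3054671071 -4540177178/3054671071 -4120141640/3054671071; -4540177178/3054671071 3889958981/3054671071 2438601563/3054671071; -4120141640/3054671071 2438601563/3054671071 2725872933/3054671071]

step 0: x̄ = F·x = [0, -2, -4]
step 0: P̄ = F·P·Fᵀ + Q = [14 14 10; 14 26 18; 10 18 35]
step 0: y = z − H·x̄ = [8, -15]
step 0: S = H·P̄·Hᵀ + R = [281 -410; -410 1093]
step 0: K = P̄·Hᵀ·S⁻¹ = [-9850/139033 -16924/139033; -18054/139033 -26616/139033; 42881/139033 -3504/139033]
step 0: x' = x̄ + K·y = [175060/139033, -23258/139033, -160524/139033]
step 0: P' = (I − K·H)·P̄ = [481866/139033 -279982/139033 -260516/139033; -279982/139033 221030/139033 154968/139033; -260516/139033 154968/139033 167082/139033]
step 1: x̄ = F·x = [-145988/139033, -329770/139033, 318140/139033]
step 1: P̄ = F·P·Fᵀ + Q = [664262/139033 211732/139033 16058/139033; 211732/139033 1430481/139033 -531390/139033; 16058/139033 -531390/139033 1502087/139033]
step 1: y = z − H·x̄ = [-721103/139033, -373895/139033]
step 1: S = H·P̄·Hᵀ + R = [18752816/139033 -3170773/139033; -3170773/139033 23183392/139033]
step 1: K = P̄·Hᵀ·S⁻¹ = [22825158/3054671071 -347375872/3054671071; -557165735/3054671071 -585309707/3054671071; 809437798/3054671071 -81425127/3054671071]
step 1: x' = x̄ + K·y = [-2391680454/3054671071, -2781502400/3054671071, 3010576467/3054671071]
step 1: P' = (I − K·H)·P̄ = [7865898058/3054671071 -4540177178/3054671071 -4120141640/3054671071; -4540177178/3054671071 3889958981/3054671071 2438601563/3054671071; -4120141640/3054671071 2438601563/3054671071 2725872933/3054671071]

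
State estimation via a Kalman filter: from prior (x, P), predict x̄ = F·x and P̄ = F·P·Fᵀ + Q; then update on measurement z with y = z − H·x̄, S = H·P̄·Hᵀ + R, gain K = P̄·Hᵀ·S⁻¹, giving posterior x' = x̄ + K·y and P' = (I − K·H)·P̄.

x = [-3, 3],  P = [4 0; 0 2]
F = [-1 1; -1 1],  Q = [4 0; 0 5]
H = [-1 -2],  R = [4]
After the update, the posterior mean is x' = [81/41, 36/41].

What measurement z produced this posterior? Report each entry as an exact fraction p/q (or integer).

z = [-3]

x̄ = F·x = [6, 6]
P̄ = F·P·Fᵀ + Q = [10 6; 6 11]
S = H·P̄·Hᵀ + R = [82]
K = P̄·Hᵀ·S⁻¹ = [-11/41; -14/41]
x' − x̄ = [-165/41, -210/41] = K·y
y = (KᵀK)⁻¹·Kᵀ·(x' − x̄) = [15]
z = y + H·x̄ = [15] + [-18] = [-3]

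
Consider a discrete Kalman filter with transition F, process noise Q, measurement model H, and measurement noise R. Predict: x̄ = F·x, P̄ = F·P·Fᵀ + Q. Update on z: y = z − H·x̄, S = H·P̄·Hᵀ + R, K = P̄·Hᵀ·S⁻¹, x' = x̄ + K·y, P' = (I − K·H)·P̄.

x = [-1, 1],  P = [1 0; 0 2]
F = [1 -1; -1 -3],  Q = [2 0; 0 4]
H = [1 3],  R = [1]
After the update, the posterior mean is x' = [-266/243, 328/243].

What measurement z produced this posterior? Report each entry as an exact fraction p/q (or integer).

x̄ = F·x = [-2, -2]
P̄ = F·P·Fᵀ + Q = [5 5; 5 23]
S = H·P̄·Hᵀ + R = [243]
K = P̄·Hᵀ·S⁻¹ = [20/243; 74/243]
x' − x̄ = [220/243, 814/243] = K·y
y = (KᵀK)⁻¹·Kᵀ·(x' − x̄) = [11]
z = y + H·x̄ = [11] + [-8] = [3]

z = [3]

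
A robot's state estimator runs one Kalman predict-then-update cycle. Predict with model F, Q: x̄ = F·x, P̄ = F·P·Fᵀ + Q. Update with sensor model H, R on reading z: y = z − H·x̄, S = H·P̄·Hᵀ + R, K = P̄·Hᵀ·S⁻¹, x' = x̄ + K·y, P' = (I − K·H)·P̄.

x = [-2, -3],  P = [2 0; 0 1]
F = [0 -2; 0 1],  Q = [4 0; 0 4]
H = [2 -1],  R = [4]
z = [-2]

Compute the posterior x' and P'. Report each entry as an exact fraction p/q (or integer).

x' = [-12/49, 6/49]
P' = [68/49 64/49; 64/49 164/49]

x̄ = F·x = [6, -3]
P̄ = F·P·Fᵀ + Q = [8 -2; -2 5]
y = z − H·x̄ = [-17]
S = H·P̄·Hᵀ + R = [49]
K = P̄·Hᵀ·S⁻¹ = [18/49; -9/49]
x' = x̄ + K·y = [-12/49, 6/49]
P' = (I − K·H)·P̄ = [68/49 64/49; 64/49 164/49]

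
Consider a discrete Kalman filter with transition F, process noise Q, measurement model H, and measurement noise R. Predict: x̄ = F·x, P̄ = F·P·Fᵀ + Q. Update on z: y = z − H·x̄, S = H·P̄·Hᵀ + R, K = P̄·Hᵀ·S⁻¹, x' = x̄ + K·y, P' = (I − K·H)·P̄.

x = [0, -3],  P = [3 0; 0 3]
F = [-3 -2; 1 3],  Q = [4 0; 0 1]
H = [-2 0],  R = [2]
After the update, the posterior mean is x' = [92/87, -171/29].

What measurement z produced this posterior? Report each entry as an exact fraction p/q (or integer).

z = [-2]

x̄ = F·x = [6, -9]
P̄ = F·P·Fᵀ + Q = [43 -27; -27 31]
S = H·P̄·Hᵀ + R = [174]
K = P̄·Hᵀ·S⁻¹ = [-43/87; 9/29]
x' − x̄ = [-430/87, 90/29] = K·y
y = (KᵀK)⁻¹·Kᵀ·(x' − x̄) = [10]
z = y + H·x̄ = [10] + [-12] = [-2]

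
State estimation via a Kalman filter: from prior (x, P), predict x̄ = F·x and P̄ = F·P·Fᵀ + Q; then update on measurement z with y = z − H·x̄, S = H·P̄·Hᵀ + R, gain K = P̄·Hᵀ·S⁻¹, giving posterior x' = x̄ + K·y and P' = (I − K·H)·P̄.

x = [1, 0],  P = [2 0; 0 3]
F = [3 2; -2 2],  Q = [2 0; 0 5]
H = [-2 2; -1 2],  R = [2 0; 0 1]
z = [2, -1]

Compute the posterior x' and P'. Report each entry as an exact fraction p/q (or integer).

x' = [-4635/1847, -3094/1847]
P' = [4832/1847 3200/1847; 3200/1847 2425/1847]

x̄ = F·x = [3, -2]
P̄ = F·P·Fᵀ + Q = [32 0; 0 25]
y = z − H·x̄ = [12, 6]
S = H·P̄·Hᵀ + R = [230 164; 164 133]
K = P̄·Hᵀ·S⁻¹ = [-1632/1847 1568/1847; -775/1847 1650/1847]
x' = x̄ + K·y = [-4635/1847, -3094/1847]
P' = (I − K·H)·P̄ = [4832/1847 3200/1847; 3200/1847 2425/1847]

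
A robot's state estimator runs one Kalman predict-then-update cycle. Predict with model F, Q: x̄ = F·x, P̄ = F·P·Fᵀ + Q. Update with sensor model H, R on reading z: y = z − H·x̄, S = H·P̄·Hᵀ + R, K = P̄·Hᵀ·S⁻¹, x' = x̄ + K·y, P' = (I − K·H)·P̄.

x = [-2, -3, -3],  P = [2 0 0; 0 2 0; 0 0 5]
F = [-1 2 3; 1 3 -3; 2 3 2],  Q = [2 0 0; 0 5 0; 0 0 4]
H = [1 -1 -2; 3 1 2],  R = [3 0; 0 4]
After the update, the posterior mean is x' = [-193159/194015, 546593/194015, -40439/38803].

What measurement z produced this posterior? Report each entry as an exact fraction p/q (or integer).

x̄ = F·x = [-13, -2, -19]
P̄ = F·P·Fᵀ + Q = [57 -35 38; -35 70 -8; 38 -8 50]
S = H·P̄·Hᵀ + R = [216 -149; -149 1001]
K = P̄·Hᵀ·S⁻¹ = [47604/194015 48176/194015; -96688/194015 -24277/194015; -4672/38803 7290/38803]
x' − x̄ = [2329036/194015, 934623/194015, 696818/38803] = K·y
y = (KᵀK)⁻¹·Kᵀ·(x' − x̄) = [-29, 77]
z = y + H·x̄ = [-29, 77] + [27, -79] = [-2, -2]

z = [-2, -2]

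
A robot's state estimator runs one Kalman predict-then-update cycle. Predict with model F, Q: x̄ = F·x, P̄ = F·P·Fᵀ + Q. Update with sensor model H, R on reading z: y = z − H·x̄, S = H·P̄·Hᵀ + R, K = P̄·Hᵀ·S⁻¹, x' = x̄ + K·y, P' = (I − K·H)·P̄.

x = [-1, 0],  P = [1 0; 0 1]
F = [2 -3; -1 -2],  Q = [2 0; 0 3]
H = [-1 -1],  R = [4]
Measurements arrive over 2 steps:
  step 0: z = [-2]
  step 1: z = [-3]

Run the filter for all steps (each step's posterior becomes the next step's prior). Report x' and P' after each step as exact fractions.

step 0: x̄ = F·x = [-2, 1]
step 0: P̄ = F·P·Fᵀ + Q = [15 4; 4 8]
step 0: y = z − H·x̄ = [-3]
step 0: S = H·P̄·Hᵀ + R = [35]
step 0: K = P̄·Hᵀ·S⁻¹ = [-19/35; -12/35]
step 0: x' = x̄ + K·y = [-13/35, 71/35]
step 0: P' = (I − K·H)·P̄ = [164/35 -88/35; -88/35 136/35]
step 1: x̄ = F·x = [-239/35, -129/35]
step 1: P̄ = F·P·Fᵀ + Q = [3006/35 576/35; 576/35 461/35]
step 1: y = z − H·x̄ = [-473/35]
step 1: S = H·P̄·Hᵀ + R = [4759/35]
step 1: K = P̄·Hᵀ·S⁻¹ = [-3582/4759; -1037/4759]
step 1: x' = x̄ + K·y = [15911/4759, -3526/4759]
step 1: P' = (I − K·H)·P̄ = [42138/4759 -27810/4759; -27810/4759 31958/4759]

step 0: x' = [-13/35, 71/35], P' = [164/35 -88/35; -88/35 136/35]
step 1: x' = [15911/4759, -3526/4759], P' = [42138/4759 -27810/4759; -27810/4759 31958/4759]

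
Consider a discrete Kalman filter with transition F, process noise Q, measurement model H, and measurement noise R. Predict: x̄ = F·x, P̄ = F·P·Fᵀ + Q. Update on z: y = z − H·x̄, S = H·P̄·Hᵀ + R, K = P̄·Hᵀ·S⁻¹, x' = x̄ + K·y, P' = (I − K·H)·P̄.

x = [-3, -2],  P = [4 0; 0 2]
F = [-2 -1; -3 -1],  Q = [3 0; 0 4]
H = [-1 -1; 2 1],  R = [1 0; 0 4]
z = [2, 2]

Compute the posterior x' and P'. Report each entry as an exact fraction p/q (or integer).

x' = [182/225, -416/225]
P' = [557/450 -283/225; -283/225 454/225]

x̄ = F·x = [8, 11]
P̄ = F·P·Fᵀ + Q = [21 26; 26 42]
y = z − H·x̄ = [21, -25]
S = H·P̄·Hᵀ + R = [116 -162; -162 234]
K = P̄·Hᵀ·S⁻¹ = [1/50 137/450; -19/25 -28/225]
x' = x̄ + K·y = [182/225, -416/225]
P' = (I − K·H)·P̄ = [557/450 -283/225; -283/225 454/225]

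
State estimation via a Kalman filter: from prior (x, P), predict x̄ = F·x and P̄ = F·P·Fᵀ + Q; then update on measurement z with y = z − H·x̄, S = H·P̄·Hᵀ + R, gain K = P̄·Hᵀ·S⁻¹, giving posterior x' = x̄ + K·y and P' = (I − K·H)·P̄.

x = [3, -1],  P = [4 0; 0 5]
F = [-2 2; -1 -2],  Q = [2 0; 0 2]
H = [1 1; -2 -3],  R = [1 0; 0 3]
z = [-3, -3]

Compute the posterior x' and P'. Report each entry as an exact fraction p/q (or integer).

x̄ = F·x = [-8, -1]
P̄ = F·P·Fᵀ + Q = [38 -12; -12 26]
y = z − H·x̄ = [6, -22]
S = H·P̄·Hᵀ + R = [41 -94; -94 245]
K = P̄·Hᵀ·S⁻¹ = [870/403 268/403; -1646/1209 -898/1209]
x' = x̄ + K·y = [-300/31, 667/93]
P' = (I − K·H)·P̄ = [3414/403 -2544/403; -2544/403 5986/1209]

x' = [-300/31, 667/93]
P' = [3414/403 -2544/403; -2544/403 5986/1209]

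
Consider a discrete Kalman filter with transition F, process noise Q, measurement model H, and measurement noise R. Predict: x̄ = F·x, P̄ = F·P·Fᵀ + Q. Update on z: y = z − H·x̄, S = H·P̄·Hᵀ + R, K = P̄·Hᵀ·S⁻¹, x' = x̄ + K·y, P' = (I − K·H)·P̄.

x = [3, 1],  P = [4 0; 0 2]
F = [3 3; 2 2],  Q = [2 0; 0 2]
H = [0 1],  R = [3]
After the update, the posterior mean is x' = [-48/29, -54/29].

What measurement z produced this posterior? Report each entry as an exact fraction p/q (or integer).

x̄ = F·x = [12, 8]
P̄ = F·P·Fᵀ + Q = [56 36; 36 26]
S = H·P̄·Hᵀ + R = [29]
K = P̄·Hᵀ·S⁻¹ = [36/29; 26/29]
x' − x̄ = [-396/29, -286/29] = K·y
y = (KᵀK)⁻¹·Kᵀ·(x' − x̄) = [-11]
z = y + H·x̄ = [-11] + [8] = [-3]

z = [-3]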